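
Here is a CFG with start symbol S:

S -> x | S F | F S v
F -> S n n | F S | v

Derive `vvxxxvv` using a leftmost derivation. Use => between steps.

S => FSv => vSv => vFSvv => vFSSvv => vFSSSvv => vvSSSvv => vvxSSvv => vvxxSvv => vvxxxvv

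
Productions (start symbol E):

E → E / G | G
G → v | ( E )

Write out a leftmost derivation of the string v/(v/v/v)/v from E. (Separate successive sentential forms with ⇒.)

E ⇒ E/G ⇒ E/G/G ⇒ G/G/G ⇒ v/G/G ⇒ v/(E)/G ⇒ v/(E/G)/G ⇒ v/(E/G/G)/G ⇒ v/(G/G/G)/G ⇒ v/(v/G/G)/G ⇒ v/(v/v/G)/G ⇒ v/(v/v/v)/G ⇒ v/(v/v/v)/v

E ⇒ E/G   [E → E / G]
E/G ⇒ E/G/G   [E → E / G]
E/G/G ⇒ G/G/G   [E → G]
G/G/G ⇒ v/G/G   [G → v]
v/G/G ⇒ v/(E)/G   [G → ( E )]
v/(E)/G ⇒ v/(E/G)/G   [E → E / G]
v/(E/G)/G ⇒ v/(E/G/G)/G   [E → E / G]
v/(E/G/G)/G ⇒ v/(G/G/G)/G   [E → G]
v/(G/G/G)/G ⇒ v/(v/G/G)/G   [G → v]
v/(v/G/G)/G ⇒ v/(v/v/G)/G   [G → v]
v/(v/v/G)/G ⇒ v/(v/v/v)/G   [G → v]
v/(v/v/v)/G ⇒ v/(v/v/v)/v   [G → v]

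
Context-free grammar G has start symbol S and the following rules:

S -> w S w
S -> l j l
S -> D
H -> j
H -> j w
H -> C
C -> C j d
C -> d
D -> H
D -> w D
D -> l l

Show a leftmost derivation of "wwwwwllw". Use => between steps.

S => wSw => wDw => wwDw => wwwDw => wwwwDw => wwwwwDw => wwwwwllw

S => wSw   [S -> w S w]
wSw => wDw   [S -> D]
wDw => wwDw   [D -> w D]
wwDw => wwwDw   [D -> w D]
wwwDw => wwwwDw   [D -> w D]
wwwwDw => wwwwwDw   [D -> w D]
wwwwwDw => wwwwwllw   [D -> l l]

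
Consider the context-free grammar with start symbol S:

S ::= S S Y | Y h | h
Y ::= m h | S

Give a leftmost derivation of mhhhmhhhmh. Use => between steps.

S => SSY => YhSY => ShSY => YhhSY => mhhhSY => mhhhYhY => mhhhShY => mhhhYhhY => mhhhmhhhY => mhhhmhhhmh

S => SSY   [S ::= S S Y]
SSY => YhSY   [S ::= Y h]
YhSY => ShSY   [Y ::= S]
ShSY => YhhSY   [S ::= Y h]
YhhSY => mhhhSY   [Y ::= m h]
mhhhSY => mhhhYhY   [S ::= Y h]
mhhhYhY => mhhhShY   [Y ::= S]
mhhhShY => mhhhYhhY   [S ::= Y h]
mhhhYhhY => mhhhmhhhY   [Y ::= m h]
mhhhmhhhY => mhhhmhhhmh   [Y ::= m h]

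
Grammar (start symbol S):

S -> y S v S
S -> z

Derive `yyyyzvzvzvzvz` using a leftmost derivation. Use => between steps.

S => ySvS => yySvSvS => yyySvSvSvS => yyyySvSvSvSvS => yyyyzvSvSvSvS => yyyyzvzvSvSvS => yyyyzvzvzvSvS => yyyyzvzvzvzvS => yyyyzvzvzvzvz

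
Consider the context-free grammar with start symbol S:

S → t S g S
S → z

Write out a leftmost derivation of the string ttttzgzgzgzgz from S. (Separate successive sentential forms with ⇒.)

S ⇒ tSgS ⇒ ttSgSgS ⇒ tttSgSgSgS ⇒ ttttSgSgSgSgS ⇒ ttttzgSgSgSgS ⇒ ttttzgzgSgSgS ⇒ ttttzgzgzgSgS ⇒ ttttzgzgzgzgS ⇒ ttttzgzgzgzgz

S ⇒ tSgS   [S → t S g S]
tSgS ⇒ ttSgSgS   [S → t S g S]
ttSgSgS ⇒ tttSgSgSgS   [S → t S g S]
tttSgSgSgS ⇒ ttttSgSgSgSgS   [S → t S g S]
ttttSgSgSgSgS ⇒ ttttzgSgSgSgS   [S → z]
ttttzgSgSgSgS ⇒ ttttzgzgSgSgS   [S → z]
ttttzgzgSgSgS ⇒ ttttzgzgzgSgS   [S → z]
ttttzgzgzgSgS ⇒ ttttzgzgzgzgS   [S → z]
ttttzgzgzgzgS ⇒ ttttzgzgzgzgz   [S → z]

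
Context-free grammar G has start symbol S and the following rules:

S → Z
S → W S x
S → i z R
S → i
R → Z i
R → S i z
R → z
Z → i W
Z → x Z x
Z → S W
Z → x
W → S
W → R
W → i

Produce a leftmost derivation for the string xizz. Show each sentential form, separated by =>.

S => Z   [S → Z]
Z => SW   [Z → S W]
SW => ZW   [S → Z]
ZW => xW   [Z → x]
xW => xS   [W → S]
xS => xizR   [S → i z R]
xizR => xizz   [R → z]

S => Z => SW => ZW => xW => xS => xizR => xizz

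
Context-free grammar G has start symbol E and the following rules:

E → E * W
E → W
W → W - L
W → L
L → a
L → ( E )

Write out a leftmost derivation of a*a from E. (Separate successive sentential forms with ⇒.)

E⇒E*W⇒W*W⇒L*W⇒a*W⇒a*L⇒a*a

E ⇒ E*W   [E → E * W]
E*W ⇒ W*W   [E → W]
W*W ⇒ L*W   [W → L]
L*W ⇒ a*W   [L → a]
a*W ⇒ a*L   [W → L]
a*L ⇒ a*a   [L → a]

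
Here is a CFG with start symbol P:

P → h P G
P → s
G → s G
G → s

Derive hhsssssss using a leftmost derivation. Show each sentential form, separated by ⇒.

P ⇒ hPG   [P → h P G]
hPG ⇒ hhPGG   [P → h P G]
hhPGG ⇒ hhsGG   [P → s]
hhsGG ⇒ hhssGG   [G → s G]
hhssGG ⇒ hhsssGG   [G → s G]
hhsssGG ⇒ hhssssGG   [G → s G]
hhssssGG ⇒ hhsssssGG   [G → s G]
hhsssssGG ⇒ hhssssssG   [G → s]
hhssssssG ⇒ hhsssssss   [G → s]

P ⇒ hPG ⇒ hhPGG ⇒ hhsGG ⇒ hhssGG ⇒ hhsssGG ⇒ hhssssGG ⇒ hhsssssGG ⇒ hhssssssG ⇒ hhsssssss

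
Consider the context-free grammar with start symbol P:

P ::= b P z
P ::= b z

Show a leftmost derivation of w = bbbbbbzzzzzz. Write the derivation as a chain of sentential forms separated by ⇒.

P ⇒ bPz   [P ::= b P z]
bPz ⇒ bbPzz   [P ::= b P z]
bbPzz ⇒ bbbPzzz   [P ::= b P z]
bbbPzzz ⇒ bbbbPzzzz   [P ::= b P z]
bbbbPzzzz ⇒ bbbbbPzzzzz   [P ::= b P z]
bbbbbPzzzzz ⇒ bbbbbbzzzzzz   [P ::= b z]

P⇒bPz⇒bbPzz⇒bbbPzzz⇒bbbbPzzzz⇒bbbbbPzzzzz⇒bbbbbbzzzzzz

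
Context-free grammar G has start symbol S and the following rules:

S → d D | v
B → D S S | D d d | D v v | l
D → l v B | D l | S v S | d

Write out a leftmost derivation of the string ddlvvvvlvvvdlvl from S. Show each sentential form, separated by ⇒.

S ⇒ dD   [S → d D]
dD ⇒ dSvS   [D → S v S]
dSvS ⇒ ddDvS   [S → d D]
ddDvS ⇒ ddlvBvS   [D → l v B]
ddlvBvS ⇒ ddlvDvvvS   [B → D v v]
ddlvDvvvS ⇒ ddlvDlvvvS   [D → D l]
ddlvDlvvvS ⇒ ddlvSvSlvvvS   [D → S v S]
ddlvSvSlvvvS ⇒ ddlvvvSlvvvS   [S → v]
ddlvvvSlvvvS ⇒ ddlvvvvlvvvS   [S → v]
ddlvvvvlvvvS ⇒ ddlvvvvlvvvdD   [S → d D]
ddlvvvvlvvvdD ⇒ ddlvvvvlvvvdlvB   [D → l v B]
ddlvvvvlvvvdlvB ⇒ ddlvvvvlvvvdlvl   [B → l]

S⇒dD⇒dSvS⇒ddDvS⇒ddlvBvS⇒ddlvDvvvS⇒ddlvDlvvvS⇒ddlvSvSlvvvS⇒ddlvvvSlvvvS⇒ddlvvvvlvvvS⇒ddlvvvvlvvvdD⇒ddlvvvvlvvvdlvB⇒ddlvvvvlvvvdlvl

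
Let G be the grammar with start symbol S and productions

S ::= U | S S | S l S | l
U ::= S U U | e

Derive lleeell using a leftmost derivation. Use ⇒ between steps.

S ⇒ SlS ⇒ UlS ⇒ SUUlS ⇒ lUUlS ⇒ lSUUUlS ⇒ llUUUlS ⇒ lleUUlS ⇒ lleeUlS ⇒ lleeelS ⇒ lleeell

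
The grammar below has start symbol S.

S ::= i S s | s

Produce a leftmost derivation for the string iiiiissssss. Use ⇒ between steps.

S ⇒ iSs   [S ::= i S s]
iSs ⇒ iiSss   [S ::= i S s]
iiSss ⇒ iiiSsss   [S ::= i S s]
iiiSsss ⇒ iiiiSssss   [S ::= i S s]
iiiiSssss ⇒ iiiiiSsssss   [S ::= i S s]
iiiiiSsssss ⇒ iiiiissssss   [S ::= s]

S ⇒ iSs ⇒ iiSss ⇒ iiiSsss ⇒ iiiiSssss ⇒ iiiiiSsssss ⇒ iiiiissssss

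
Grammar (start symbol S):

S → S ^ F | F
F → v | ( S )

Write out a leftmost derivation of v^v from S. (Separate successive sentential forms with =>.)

S => S^F => F^F => v^F => v^v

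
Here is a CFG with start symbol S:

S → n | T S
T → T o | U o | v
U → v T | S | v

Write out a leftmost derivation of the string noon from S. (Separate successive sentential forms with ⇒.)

S ⇒ TS ⇒ ToS ⇒ UooS ⇒ SooS ⇒ nooS ⇒ noon

S ⇒ TS   [S → T S]
TS ⇒ ToS   [T → T o]
ToS ⇒ UooS   [T → U o]
UooS ⇒ SooS   [U → S]
SooS ⇒ nooS   [S → n]
nooS ⇒ noon   [S → n]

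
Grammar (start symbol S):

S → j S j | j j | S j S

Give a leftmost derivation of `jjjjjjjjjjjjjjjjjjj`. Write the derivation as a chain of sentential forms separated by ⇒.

S ⇒ SjS   [S → S j S]
SjS ⇒ SjSjS   [S → S j S]
SjSjS ⇒ jjjSjS   [S → j j]
jjjSjS ⇒ jjjjSjjS   [S → j S j]
jjjjSjjS ⇒ jjjjSjSjjS   [S → S j S]
jjjjSjSjjS ⇒ jjjjSjSjSjjS   [S → S j S]
jjjjSjSjSjjS ⇒ jjjjSjSjSjSjjS   [S → S j S]
jjjjSjSjSjSjjS ⇒ jjjjjjjSjSjSjjS   [S → j j]
jjjjjjjSjSjSjjS ⇒ jjjjjjjjjjSjSjjS   [S → j j]
jjjjjjjjjjSjSjjS ⇒ jjjjjjjjjjjjjSjjS   [S → j j]
jjjjjjjjjjjjjSjjS ⇒ jjjjjjjjjjjjjjjjjS   [S → j j]
jjjjjjjjjjjjjjjjjS ⇒ jjjjjjjjjjjjjjjjjjj   [S → j j]

S ⇒ SjS ⇒ SjSjS ⇒ jjjSjS ⇒ jjjjSjjS ⇒ jjjjSjSjjS ⇒ jjjjSjSjSjjS ⇒ jjjjSjSjSjSjjS ⇒ jjjjjjjSjSjSjjS ⇒ jjjjjjjjjjSjSjjS ⇒ jjjjjjjjjjjjjSjjS ⇒ jjjjjjjjjjjjjjjjjS ⇒ jjjjjjjjjjjjjjjjjjj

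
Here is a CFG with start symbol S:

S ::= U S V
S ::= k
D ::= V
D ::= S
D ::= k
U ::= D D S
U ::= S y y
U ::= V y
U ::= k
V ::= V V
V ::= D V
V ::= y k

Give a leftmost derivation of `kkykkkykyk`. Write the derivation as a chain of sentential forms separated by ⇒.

S ⇒ USV   [S ::= U S V]
USV ⇒ kSV   [U ::= k]
kSV ⇒ kUSVV   [S ::= U S V]
kUSVV ⇒ kDDSSVV   [U ::= D D S]
kDDSSVV ⇒ kSDSSVV   [D ::= S]
kSDSSVV ⇒ kkDSSVV   [S ::= k]
kkDSSVV ⇒ kkVSSVV   [D ::= V]
kkVSSVV ⇒ kkykSSVV   [V ::= y k]
kkykSSVV ⇒ kkykkSVV   [S ::= k]
kkykkSVV ⇒ kkykkkVV   [S ::= k]
kkykkkVV ⇒ kkykkkykV   [V ::= y k]
kkykkkykV ⇒ kkykkkykyk   [V ::= y k]

S⇒USV⇒kSV⇒kUSVV⇒kDDSSVV⇒kSDSSVV⇒kkDSSVV⇒kkVSSVV⇒kkykSSVV⇒kkykkSVV⇒kkykkkVV⇒kkykkkykV⇒kkykkkykyk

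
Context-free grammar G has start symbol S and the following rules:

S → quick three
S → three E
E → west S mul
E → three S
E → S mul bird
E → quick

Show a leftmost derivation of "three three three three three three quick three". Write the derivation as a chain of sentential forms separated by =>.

S => three E => three three S => three three three E => three three three three S => three three three three three E => three three three three three three S => three three three three three three quick three

S => three E   [S → three E]
three E => three three S   [E → three S]
three three S => three three three E   [S → three E]
three three three E => three three three three S   [E → three S]
three three three three S => three three three three three E   [S → three E]
three three three three three E => three three three three three three S   [E → three S]
three three three three three three S => three three three three three three quick three   [S → quick three]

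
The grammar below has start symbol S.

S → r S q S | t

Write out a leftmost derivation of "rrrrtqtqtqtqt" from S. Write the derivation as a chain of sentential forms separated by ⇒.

S ⇒ rSqS ⇒ rrSqSqS ⇒ rrrSqSqSqS ⇒ rrrrSqSqSqSqS ⇒ rrrrtqSqSqSqS ⇒ rrrrtqtqSqSqS ⇒ rrrrtqtqtqSqS ⇒ rrrrtqtqtqtqS ⇒ rrrrtqtqtqtqt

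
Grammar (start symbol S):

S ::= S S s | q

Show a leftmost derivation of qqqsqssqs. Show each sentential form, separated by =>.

S => SSs   [S ::= S S s]
SSs => SSsSs   [S ::= S S s]
SSsSs => qSsSs   [S ::= q]
qSsSs => qSSssSs   [S ::= S S s]
qSSssSs => qSSsSssSs   [S ::= S S s]
qSSsSssSs => qqSsSssSs   [S ::= q]
qqSsSssSs => qqqsSssSs   [S ::= q]
qqqsSssSs => qqqsqssSs   [S ::= q]
qqqsqssSs => qqqsqssqs   [S ::= q]

S => SSs => SSsSs => qSsSs => qSSssSs => qSSsSssSs => qqSsSssSs => qqqsSssSs => qqqsqssSs => qqqsqssqs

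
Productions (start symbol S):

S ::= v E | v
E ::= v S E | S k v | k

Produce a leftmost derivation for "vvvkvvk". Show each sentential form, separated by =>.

S => vE => vvSE => vvvEE => vvvkE => vvvkvSE => vvvkvvE => vvvkvvk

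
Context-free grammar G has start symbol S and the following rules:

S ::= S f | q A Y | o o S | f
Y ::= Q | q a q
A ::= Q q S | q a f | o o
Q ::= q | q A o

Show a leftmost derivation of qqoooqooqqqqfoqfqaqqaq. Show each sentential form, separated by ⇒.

S ⇒ qAY   [S ::= q A Y]
qAY ⇒ qQqSY   [A ::= Q q S]
qQqSY ⇒ qqAoqSY   [Q ::= q A o]
qqAoqSY ⇒ qqoooqSY   [A ::= o o]
qqoooqSY ⇒ qqoooqooSY   [S ::= o o S]
qqoooqooSY ⇒ qqoooqooqAYY   [S ::= q A Y]
qqoooqooqAYY ⇒ qqoooqooqQqSYY   [A ::= Q q S]
qqoooqooqQqSYY ⇒ qqoooqooqqAoqSYY   [Q ::= q A o]
qqoooqooqqAoqSYY ⇒ qqoooqooqqQqSoqSYY   [A ::= Q q S]
qqoooqooqqQqSoqSYY ⇒ qqoooqooqqqqSoqSYY   [Q ::= q]
qqoooqooqqqqSoqSYY ⇒ qqoooqooqqqqfoqSYY   [S ::= f]
qqoooqooqqqqfoqSYY ⇒ qqoooqooqqqqfoqfYY   [S ::= f]
qqoooqooqqqqfoqfYY ⇒ qqoooqooqqqqfoqfqaqY   [Y ::= q a q]
qqoooqooqqqqfoqfqaqY ⇒ qqoooqooqqqqfoqfqaqqaq   [Y ::= q a q]

S⇒qAY⇒qQqSY⇒qqAoqSY⇒qqoooqSY⇒qqoooqooSY⇒qqoooqooqAYY⇒qqoooqooqQqSYY⇒qqoooqooqqAoqSYY⇒qqoooqooqqQqSoqSYY⇒qqoooqooqqqqSoqSYY⇒qqoooqooqqqqfoqSYY⇒qqoooqooqqqqfoqfYY⇒qqoooqooqqqqfoqfqaqY⇒qqoooqooqqqqfoqfqaqqaq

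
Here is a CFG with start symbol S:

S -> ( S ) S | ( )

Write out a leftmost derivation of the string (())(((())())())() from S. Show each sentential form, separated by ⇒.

S ⇒ (S)S ⇒ (())S ⇒ (())(S)S ⇒ (())((S)S)S ⇒ (())(((S)S)S)S ⇒ (())(((())S)S)S ⇒ (())(((())())S)S ⇒ (())(((())())())S ⇒ (())(((())())())()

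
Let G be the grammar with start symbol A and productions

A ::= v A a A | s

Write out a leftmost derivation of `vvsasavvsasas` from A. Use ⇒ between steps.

A ⇒ vAaA   [A ::= v A a A]
vAaA ⇒ vvAaAaA   [A ::= v A a A]
vvAaAaA ⇒ vvsaAaA   [A ::= s]
vvsaAaA ⇒ vvsasaA   [A ::= s]
vvsasaA ⇒ vvsasavAaA   [A ::= v A a A]
vvsasavAaA ⇒ vvsasavvAaAaA   [A ::= v A a A]
vvsasavvAaAaA ⇒ vvsasavvsaAaA   [A ::= s]
vvsasavvsaAaA ⇒ vvsasavvsasaA   [A ::= s]
vvsasavvsasaA ⇒ vvsasavvsasas   [A ::= s]

A ⇒ vAaA ⇒ vvAaAaA ⇒ vvsaAaA ⇒ vvsasaA ⇒ vvsasavAaA ⇒ vvsasavvAaAaA ⇒ vvsasavvsaAaA ⇒ vvsasavvsasaA ⇒ vvsasavvsasas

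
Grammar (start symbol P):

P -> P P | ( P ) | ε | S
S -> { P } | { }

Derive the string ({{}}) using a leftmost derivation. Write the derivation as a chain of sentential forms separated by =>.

P => (P)   [P -> ( P )]
(P) => (S)   [P -> S]
(S) => ({P})   [S -> { P }]
({P}) => ({S})   [P -> S]
({S}) => ({{}})   [S -> { }]

P=>(P)=>(S)=>({P})=>({S})=>({{}})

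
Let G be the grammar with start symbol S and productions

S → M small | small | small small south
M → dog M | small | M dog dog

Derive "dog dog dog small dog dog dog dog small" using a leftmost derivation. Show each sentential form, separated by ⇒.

S ⇒ M small ⇒ dog M small ⇒ dog dog M small ⇒ dog dog M dog dog small ⇒ dog dog M dog dog dog dog small ⇒ dog dog dog M dog dog dog dog small ⇒ dog dog dog small dog dog dog dog small

S ⇒ M small   [S → M small]
M small ⇒ dog M small   [M → dog M]
dog M small ⇒ dog dog M small   [M → dog M]
dog dog M small ⇒ dog dog M dog dog small   [M → M dog dog]
dog dog M dog dog small ⇒ dog dog M dog dog dog dog small   [M → M dog dog]
dog dog M dog dog dog dog small ⇒ dog dog dog M dog dog dog dog small   [M → dog M]
dog dog dog M dog dog dog dog small ⇒ dog dog dog small dog dog dog dog small   [M → small]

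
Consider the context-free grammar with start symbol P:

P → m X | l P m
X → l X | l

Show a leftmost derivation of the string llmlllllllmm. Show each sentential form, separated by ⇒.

P ⇒ lPm ⇒ llPmm ⇒ llmXmm ⇒ llmlXmm ⇒ llmllXmm ⇒ llmlllXmm ⇒ llmllllXmm ⇒ llmlllllXmm ⇒ llmllllllXmm ⇒ llmlllllllmm

P ⇒ lPm   [P → l P m]
lPm ⇒ llPmm   [P → l P m]
llPmm ⇒ llmXmm   [P → m X]
llmXmm ⇒ llmlXmm   [X → l X]
llmlXmm ⇒ llmllXmm   [X → l X]
llmllXmm ⇒ llmlllXmm   [X → l X]
llmlllXmm ⇒ llmllllXmm   [X → l X]
llmllllXmm ⇒ llmlllllXmm   [X → l X]
llmlllllXmm ⇒ llmllllllXmm   [X → l X]
llmllllllXmm ⇒ llmlllllllmm   [X → l]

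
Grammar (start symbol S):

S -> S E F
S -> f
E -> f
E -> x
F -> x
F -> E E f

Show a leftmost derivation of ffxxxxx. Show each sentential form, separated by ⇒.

S⇒SEF⇒SEFEF⇒SEFEFEF⇒fEFEFEF⇒ffFEFEF⇒ffxEFEF⇒ffxxFEF⇒ffxxxEF⇒ffxxxxF⇒ffxxxxx

S ⇒ SEF   [S -> S E F]
SEF ⇒ SEFEF   [S -> S E F]
SEFEF ⇒ SEFEFEF   [S -> S E F]
SEFEFEF ⇒ fEFEFEF   [S -> f]
fEFEFEF ⇒ ffFEFEF   [E -> f]
ffFEFEF ⇒ ffxEFEF   [F -> x]
ffxEFEF ⇒ ffxxFEF   [E -> x]
ffxxFEF ⇒ ffxxxEF   [F -> x]
ffxxxEF ⇒ ffxxxxF   [E -> x]
ffxxxxF ⇒ ffxxxxx   [F -> x]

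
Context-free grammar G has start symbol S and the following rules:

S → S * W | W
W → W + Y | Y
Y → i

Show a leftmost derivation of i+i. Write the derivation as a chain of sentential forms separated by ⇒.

S⇒W⇒W+Y⇒Y+Y⇒i+Y⇒i+i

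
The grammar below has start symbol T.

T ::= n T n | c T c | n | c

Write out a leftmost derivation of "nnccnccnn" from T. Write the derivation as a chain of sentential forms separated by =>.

T=>nTn=>nnTnn=>nncTcnn=>nnccTccnn=>nnccnccnn

T => nTn   [T ::= n T n]
nTn => nnTnn   [T ::= n T n]
nnTnn => nncTcnn   [T ::= c T c]
nncTcnn => nnccTccnn   [T ::= c T c]
nnccTccnn => nnccnccnn   [T ::= n]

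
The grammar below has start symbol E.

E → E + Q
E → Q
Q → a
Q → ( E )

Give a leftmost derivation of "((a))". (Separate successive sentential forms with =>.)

E => Q => (E) => (Q) => ((E)) => ((Q)) => ((a))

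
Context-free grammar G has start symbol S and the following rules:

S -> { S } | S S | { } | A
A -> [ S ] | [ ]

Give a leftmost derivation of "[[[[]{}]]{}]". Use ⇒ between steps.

S ⇒ A ⇒ [S] ⇒ [SS] ⇒ [AS] ⇒ [[S]S] ⇒ [[A]S] ⇒ [[[S]]S] ⇒ [[[SS]]S] ⇒ [[[AS]]S] ⇒ [[[[]S]]S] ⇒ [[[[]{}]]S] ⇒ [[[[]{}]]{}]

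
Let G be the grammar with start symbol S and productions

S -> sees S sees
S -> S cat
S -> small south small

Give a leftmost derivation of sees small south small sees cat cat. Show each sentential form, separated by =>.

S => S cat   [S -> S cat]
S cat => S cat cat   [S -> S cat]
S cat cat => sees S sees cat cat   [S -> sees S sees]
sees S sees cat cat => sees small south small sees cat cat   [S -> small south small]

S => S cat => S cat cat => sees S sees cat cat => sees small south small sees cat cat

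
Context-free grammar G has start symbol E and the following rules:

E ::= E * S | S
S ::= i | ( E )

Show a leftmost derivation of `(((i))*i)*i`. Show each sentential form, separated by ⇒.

E ⇒ E*S ⇒ S*S ⇒ (E)*S ⇒ (E*S)*S ⇒ (S*S)*S ⇒ ((E)*S)*S ⇒ ((S)*S)*S ⇒ (((E))*S)*S ⇒ (((S))*S)*S ⇒ (((i))*S)*S ⇒ (((i))*i)*S ⇒ (((i))*i)*i

E ⇒ E*S   [E ::= E * S]
E*S ⇒ S*S   [E ::= S]
S*S ⇒ (E)*S   [S ::= ( E )]
(E)*S ⇒ (E*S)*S   [E ::= E * S]
(E*S)*S ⇒ (S*S)*S   [E ::= S]
(S*S)*S ⇒ ((E)*S)*S   [S ::= ( E )]
((E)*S)*S ⇒ ((S)*S)*S   [E ::= S]
((S)*S)*S ⇒ (((E))*S)*S   [S ::= ( E )]
(((E))*S)*S ⇒ (((S))*S)*S   [E ::= S]
(((S))*S)*S ⇒ (((i))*S)*S   [S ::= i]
(((i))*S)*S ⇒ (((i))*i)*S   [S ::= i]
(((i))*i)*S ⇒ (((i))*i)*i   [S ::= i]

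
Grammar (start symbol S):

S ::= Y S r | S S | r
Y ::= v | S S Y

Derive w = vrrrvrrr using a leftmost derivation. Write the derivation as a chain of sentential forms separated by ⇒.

S ⇒ SS ⇒ YSrS ⇒ SSYSrS ⇒ YSrSYSrS ⇒ vSrSYSrS ⇒ vrrSYSrS ⇒ vrrrYSrS ⇒ vrrrvSrS ⇒ vrrrvrrS ⇒ vrrrvrrr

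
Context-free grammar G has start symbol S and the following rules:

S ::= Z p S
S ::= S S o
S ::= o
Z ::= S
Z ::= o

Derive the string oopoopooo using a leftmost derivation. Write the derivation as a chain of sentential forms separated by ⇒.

S ⇒ SSo ⇒ ZpSSo ⇒ SpSSo ⇒ SSopSSo ⇒ oSopSSo ⇒ oZpSopSSo ⇒ oopSopSSo ⇒ oopoopSSo ⇒ oopoopoSo ⇒ oopoopooo

S ⇒ SSo   [S ::= S S o]
SSo ⇒ ZpSSo   [S ::= Z p S]
ZpSSo ⇒ SpSSo   [Z ::= S]
SpSSo ⇒ SSopSSo   [S ::= S S o]
SSopSSo ⇒ oSopSSo   [S ::= o]
oSopSSo ⇒ oZpSopSSo   [S ::= Z p S]
oZpSopSSo ⇒ oopSopSSo   [Z ::= o]
oopSopSSo ⇒ oopoopSSo   [S ::= o]
oopoopSSo ⇒ oopoopoSo   [S ::= o]
oopoopoSo ⇒ oopoopooo   [S ::= o]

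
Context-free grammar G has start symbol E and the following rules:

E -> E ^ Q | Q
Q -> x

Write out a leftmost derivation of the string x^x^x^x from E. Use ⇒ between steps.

E ⇒ E^Q   [E -> E ^ Q]
E^Q ⇒ E^Q^Q   [E -> E ^ Q]
E^Q^Q ⇒ E^Q^Q^Q   [E -> E ^ Q]
E^Q^Q^Q ⇒ Q^Q^Q^Q   [E -> Q]
Q^Q^Q^Q ⇒ x^Q^Q^Q   [Q -> x]
x^Q^Q^Q ⇒ x^x^Q^Q   [Q -> x]
x^x^Q^Q ⇒ x^x^x^Q   [Q -> x]
x^x^x^Q ⇒ x^x^x^x   [Q -> x]

E⇒E^Q⇒E^Q^Q⇒E^Q^Q^Q⇒Q^Q^Q^Q⇒x^Q^Q^Q⇒x^x^Q^Q⇒x^x^x^Q⇒x^x^x^x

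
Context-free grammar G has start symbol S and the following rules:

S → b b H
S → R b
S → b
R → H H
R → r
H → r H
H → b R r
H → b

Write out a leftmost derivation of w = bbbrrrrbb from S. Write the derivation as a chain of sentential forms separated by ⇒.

S ⇒ Rb   [S → R b]
Rb ⇒ HHb   [R → H H]
HHb ⇒ bRrHb   [H → b R r]
bRrHb ⇒ bHHrHb   [R → H H]
bHHrHb ⇒ bbHrHb   [H → b]
bbHrHb ⇒ bbbRrrHb   [H → b R r]
bbbRrrHb ⇒ bbbrrrHb   [R → r]
bbbrrrHb ⇒ bbbrrrrHb   [H → r H]
bbbrrrrHb ⇒ bbbrrrrbb   [H → b]

S ⇒ Rb ⇒ HHb ⇒ bRrHb ⇒ bHHrHb ⇒ bbHrHb ⇒ bbbRrrHb ⇒ bbbrrrHb ⇒ bbbrrrrHb ⇒ bbbrrrrbb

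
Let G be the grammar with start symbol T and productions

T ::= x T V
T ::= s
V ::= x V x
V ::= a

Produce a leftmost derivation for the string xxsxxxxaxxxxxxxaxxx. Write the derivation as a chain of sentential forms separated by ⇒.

T ⇒ xTV ⇒ xxTVV ⇒ xxsVV ⇒ xxsxVxV ⇒ xxsxxVxxV ⇒ xxsxxxVxxxV ⇒ xxsxxxxVxxxxV ⇒ xxsxxxxaxxxxV ⇒ xxsxxxxaxxxxxVx ⇒ xxsxxxxaxxxxxxVxx ⇒ xxsxxxxaxxxxxxxVxxx ⇒ xxsxxxxaxxxxxxxaxxx

T ⇒ xTV   [T ::= x T V]
xTV ⇒ xxTVV   [T ::= x T V]
xxTVV ⇒ xxsVV   [T ::= s]
xxsVV ⇒ xxsxVxV   [V ::= x V x]
xxsxVxV ⇒ xxsxxVxxV   [V ::= x V x]
xxsxxVxxV ⇒ xxsxxxVxxxV   [V ::= x V x]
xxsxxxVxxxV ⇒ xxsxxxxVxxxxV   [V ::= x V x]
xxsxxxxVxxxxV ⇒ xxsxxxxaxxxxV   [V ::= a]
xxsxxxxaxxxxV ⇒ xxsxxxxaxxxxxVx   [V ::= x V x]
xxsxxxxaxxxxxVx ⇒ xxsxxxxaxxxxxxVxx   [V ::= x V x]
xxsxxxxaxxxxxxVxx ⇒ xxsxxxxaxxxxxxxVxxx   [V ::= x V x]
xxsxxxxaxxxxxxxVxxx ⇒ xxsxxxxaxxxxxxxaxxx   [V ::= a]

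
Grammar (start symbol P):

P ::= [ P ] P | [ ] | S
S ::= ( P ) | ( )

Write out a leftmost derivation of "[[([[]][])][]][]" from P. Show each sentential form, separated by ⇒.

P ⇒ [P]P   [P ::= [ P ] P]
[P]P ⇒ [[P]P]P   [P ::= [ P ] P]
[[P]P]P ⇒ [[S]P]P   [P ::= S]
[[S]P]P ⇒ [[(P)]P]P   [S ::= ( P )]
[[(P)]P]P ⇒ [[([P]P)]P]P   [P ::= [ P ] P]
[[([P]P)]P]P ⇒ [[([[]]P)]P]P   [P ::= [ ]]
[[([[]]P)]P]P ⇒ [[([[]][])]P]P   [P ::= [ ]]
[[([[]][])]P]P ⇒ [[([[]][])][]]P   [P ::= [ ]]
[[([[]][])][]]P ⇒ [[([[]][])][]][]   [P ::= [ ]]

P⇒[P]P⇒[[P]P]P⇒[[S]P]P⇒[[(P)]P]P⇒[[([P]P)]P]P⇒[[([[]]P)]P]P⇒[[([[]][])]P]P⇒[[([[]][])][]]P⇒[[([[]][])][]][]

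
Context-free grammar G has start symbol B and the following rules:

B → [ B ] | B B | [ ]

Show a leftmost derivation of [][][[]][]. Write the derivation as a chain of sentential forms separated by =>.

B => BB => []B => []BB => [][]B => [][]BB => [][][B]B => [][][[]]B => [][][[]][]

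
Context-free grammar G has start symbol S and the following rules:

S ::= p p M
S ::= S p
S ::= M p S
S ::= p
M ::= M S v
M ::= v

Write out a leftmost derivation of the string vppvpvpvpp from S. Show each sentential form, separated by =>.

S=>MpS=>MSvpS=>MSvSvpS=>vSvSvpS=>vSpvSvpS=>vppMpvSvpS=>vppvpvSvpS=>vppvpvpvpS=>vppvpvpvpp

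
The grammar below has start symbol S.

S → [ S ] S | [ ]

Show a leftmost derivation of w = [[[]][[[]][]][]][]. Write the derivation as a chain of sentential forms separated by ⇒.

S ⇒ [S]S ⇒ [[S]S]S ⇒ [[[]]S]S ⇒ [[[]][S]S]S ⇒ [[[]][[S]S]S]S ⇒ [[[]][[[]]S]S]S ⇒ [[[]][[[]][]]S]S ⇒ [[[]][[[]][]][]]S ⇒ [[[]][[[]][]][]][]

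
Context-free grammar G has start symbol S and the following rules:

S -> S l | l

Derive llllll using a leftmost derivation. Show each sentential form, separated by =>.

S => Sl   [S -> S l]
Sl => Sll   [S -> S l]
Sll => Slll   [S -> S l]
Slll => Sllll   [S -> S l]
Sllll => Slllll   [S -> S l]
Slllll => llllll   [S -> l]

S => Sl => Sll => Slll => Sllll => Slllll => llllll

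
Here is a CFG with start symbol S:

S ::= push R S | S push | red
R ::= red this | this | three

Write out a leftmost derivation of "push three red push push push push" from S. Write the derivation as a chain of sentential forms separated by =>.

S => S push => push R S push => push three S push => push three S push push => push three S push push push => push three S push push push push => push three red push push push push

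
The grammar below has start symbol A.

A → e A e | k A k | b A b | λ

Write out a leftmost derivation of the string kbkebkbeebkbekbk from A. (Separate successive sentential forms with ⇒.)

A ⇒ kAk   [A → k A k]
kAk ⇒ kbAbk   [A → b A b]
kbAbk ⇒ kbkAkbk   [A → k A k]
kbkAkbk ⇒ kbkeAekbk   [A → e A e]
kbkeAekbk ⇒ kbkebAbekbk   [A → b A b]
kbkebAbekbk ⇒ kbkebkAkbekbk   [A → k A k]
kbkebkAkbekbk ⇒ kbkebkbAbkbekbk   [A → b A b]
kbkebkbAbkbekbk ⇒ kbkebkbeAebkbekbk   [A → e A e]
kbkebkbeAebkbekbk ⇒ kbkebkbeebkbekbk   [A → λ]

A ⇒ kAk ⇒ kbAbk ⇒ kbkAkbk ⇒ kbkeAekbk ⇒ kbkebAbekbk ⇒ kbkebkAkbekbk ⇒ kbkebkbAbkbekbk ⇒ kbkebkbeAebkbekbk ⇒ kbkebkbeebkbekbk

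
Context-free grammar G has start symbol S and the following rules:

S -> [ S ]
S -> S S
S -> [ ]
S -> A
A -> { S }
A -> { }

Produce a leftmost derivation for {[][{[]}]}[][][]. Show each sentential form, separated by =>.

S => SS   [S -> S S]
SS => SSS   [S -> S S]
SSS => SSSS   [S -> S S]
SSSS => ASSS   [S -> A]
ASSS => {S}SSS   [A -> { S }]
{S}SSS => {SS}SSS   [S -> S S]
{SS}SSS => {[]S}SSS   [S -> [ ]]
{[]S}SSS => {[][S]}SSS   [S -> [ S ]]
{[][S]}SSS => {[][A]}SSS   [S -> A]
{[][A]}SSS => {[][{S}]}SSS   [A -> { S }]
{[][{S}]}SSS => {[][{[]}]}SSS   [S -> [ ]]
{[][{[]}]}SSS => {[][{[]}]}[]SS   [S -> [ ]]
{[][{[]}]}[]SS => {[][{[]}]}[][]S   [S -> [ ]]
{[][{[]}]}[][]S => {[][{[]}]}[][][]   [S -> [ ]]

S=>SS=>SSS=>SSSS=>ASSS=>{S}SSS=>{SS}SSS=>{[]S}SSS=>{[][S]}SSS=>{[][A]}SSS=>{[][{S}]}SSS=>{[][{[]}]}SSS=>{[][{[]}]}[]SS=>{[][{[]}]}[][]S=>{[][{[]}]}[][][]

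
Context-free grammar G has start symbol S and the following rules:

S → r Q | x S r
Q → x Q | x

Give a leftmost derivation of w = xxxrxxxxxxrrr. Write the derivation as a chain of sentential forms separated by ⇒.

S⇒xSr⇒xxSrr⇒xxxSrrr⇒xxxrQrrr⇒xxxrxQrrr⇒xxxrxxQrrr⇒xxxrxxxQrrr⇒xxxrxxxxQrrr⇒xxxrxxxxxQrrr⇒xxxrxxxxxxrrr

S ⇒ xSr   [S → x S r]
xSr ⇒ xxSrr   [S → x S r]
xxSrr ⇒ xxxSrrr   [S → x S r]
xxxSrrr ⇒ xxxrQrrr   [S → r Q]
xxxrQrrr ⇒ xxxrxQrrr   [Q → x Q]
xxxrxQrrr ⇒ xxxrxxQrrr   [Q → x Q]
xxxrxxQrrr ⇒ xxxrxxxQrrr   [Q → x Q]
xxxrxxxQrrr ⇒ xxxrxxxxQrrr   [Q → x Q]
xxxrxxxxQrrr ⇒ xxxrxxxxxQrrr   [Q → x Q]
xxxrxxxxxQrrr ⇒ xxxrxxxxxxrrr   [Q → x]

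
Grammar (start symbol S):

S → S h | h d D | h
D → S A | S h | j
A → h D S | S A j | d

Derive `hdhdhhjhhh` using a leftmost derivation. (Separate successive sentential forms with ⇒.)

S⇒Sh⇒hdDh⇒hdShh⇒hdhdDhh⇒hdhdSAhh⇒hdhdhAhh⇒hdhdhhDShh⇒hdhdhhjShh⇒hdhdhhjhhh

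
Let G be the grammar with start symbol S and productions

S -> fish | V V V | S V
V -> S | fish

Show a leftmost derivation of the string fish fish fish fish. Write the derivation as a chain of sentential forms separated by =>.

S => S V   [S -> S V]
S V => V V V V   [S -> V V V]
V V V V => fish V V V   [V -> fish]
fish V V V => fish fish V V   [V -> fish]
fish fish V V => fish fish fish V   [V -> fish]
fish fish fish V => fish fish fish fish   [V -> fish]

S => S V => V V V V => fish V V V => fish fish V V => fish fish fish V => fish fish fish fish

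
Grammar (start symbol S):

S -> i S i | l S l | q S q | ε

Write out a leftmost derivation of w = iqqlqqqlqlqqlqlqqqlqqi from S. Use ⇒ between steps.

S ⇒ iSi ⇒ iqSqi ⇒ iqqSqqi ⇒ iqqlSlqqi ⇒ iqqlqSqlqqi ⇒ iqqlqqSqqlqqi ⇒ iqqlqqqSqqqlqqi ⇒ iqqlqqqlSlqqqlqqi ⇒ iqqlqqqlqSqlqqqlqqi ⇒ iqqlqqqlqlSlqlqqqlqqi ⇒ iqqlqqqlqlqSqlqlqqqlqqi ⇒ iqqlqqqlqlqqlqlqqqlqqi

S ⇒ iSi   [S -> i S i]
iSi ⇒ iqSqi   [S -> q S q]
iqSqi ⇒ iqqSqqi   [S -> q S q]
iqqSqqi ⇒ iqqlSlqqi   [S -> l S l]
iqqlSlqqi ⇒ iqqlqSqlqqi   [S -> q S q]
iqqlqSqlqqi ⇒ iqqlqqSqqlqqi   [S -> q S q]
iqqlqqSqqlqqi ⇒ iqqlqqqSqqqlqqi   [S -> q S q]
iqqlqqqSqqqlqqi ⇒ iqqlqqqlSlqqqlqqi   [S -> l S l]
iqqlqqqlSlqqqlqqi ⇒ iqqlqqqlqSqlqqqlqqi   [S -> q S q]
iqqlqqqlqSqlqqqlqqi ⇒ iqqlqqqlqlSlqlqqqlqqi   [S -> l S l]
iqqlqqqlqlSlqlqqqlqqi ⇒ iqqlqqqlqlqSqlqlqqqlqqi   [S -> q S q]
iqqlqqqlqlqSqlqlqqqlqqi ⇒ iqqlqqqlqlqqlqlqqqlqqi   [S -> ε]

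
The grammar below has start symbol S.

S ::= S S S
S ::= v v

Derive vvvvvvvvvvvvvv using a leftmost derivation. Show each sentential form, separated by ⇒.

S ⇒ SSS   [S ::= S S S]
SSS ⇒ vvSS   [S ::= v v]
vvSS ⇒ vvSSSS   [S ::= S S S]
vvSSSS ⇒ vvSSSSSS   [S ::= S S S]
vvSSSSSS ⇒ vvvvSSSSS   [S ::= v v]
vvvvSSSSS ⇒ vvvvvvSSSS   [S ::= v v]
vvvvvvSSSS ⇒ vvvvvvvvSSS   [S ::= v v]
vvvvvvvvSSS ⇒ vvvvvvvvvvSS   [S ::= v v]
vvvvvvvvvvSS ⇒ vvvvvvvvvvvvS   [S ::= v v]
vvvvvvvvvvvvS ⇒ vvvvvvvvvvvvvv   [S ::= v v]

S ⇒ SSS ⇒ vvSS ⇒ vvSSSS ⇒ vvSSSSSS ⇒ vvvvSSSSS ⇒ vvvvvvSSSS ⇒ vvvvvvvvSSS ⇒ vvvvvvvvvvSS ⇒ vvvvvvvvvvvvS ⇒ vvvvvvvvvvvvvv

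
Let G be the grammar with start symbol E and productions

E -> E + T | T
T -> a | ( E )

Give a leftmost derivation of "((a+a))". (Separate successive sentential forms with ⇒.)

E ⇒ T ⇒ (E) ⇒ (T) ⇒ ((E)) ⇒ ((E+T)) ⇒ ((T+T)) ⇒ ((a+T)) ⇒ ((a+a))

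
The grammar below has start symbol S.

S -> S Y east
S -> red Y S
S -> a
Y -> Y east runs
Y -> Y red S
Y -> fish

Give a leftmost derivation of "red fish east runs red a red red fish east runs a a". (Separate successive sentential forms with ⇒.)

S ⇒ red Y S ⇒ red Y red S S ⇒ red Y red S red S S ⇒ red Y east runs red S red S S ⇒ red fish east runs red S red S S ⇒ red fish east runs red a red S S ⇒ red fish east runs red a red red Y S S ⇒ red fish east runs red a red red Y east runs S S ⇒ red fish east runs red a red red fish east runs S S ⇒ red fish east runs red a red red fish east runs a S ⇒ red fish east runs red a red red fish east runs a a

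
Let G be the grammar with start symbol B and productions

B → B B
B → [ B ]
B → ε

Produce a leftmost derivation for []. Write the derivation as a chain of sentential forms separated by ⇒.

B ⇒ BB   [B → B B]
BB ⇒ BBB   [B → B B]
BBB ⇒ BBBB   [B → B B]
BBBB ⇒ BBBBB   [B → B B]
BBBBB ⇒ [B]BBBB   [B → [ B ]]
[B]BBBB ⇒ []BBBB   [B → ε]
[]BBBB ⇒ []BBB   [B → ε]
[]BBB ⇒ []BB   [B → ε]
[]BB ⇒ []B   [B → ε]
[]B ⇒ []   [B → ε]

B ⇒ BB ⇒ BBB ⇒ BBBB ⇒ BBBBB ⇒ [B]BBBB ⇒ []BBBB ⇒ []BBB ⇒ []BB ⇒ []B ⇒ []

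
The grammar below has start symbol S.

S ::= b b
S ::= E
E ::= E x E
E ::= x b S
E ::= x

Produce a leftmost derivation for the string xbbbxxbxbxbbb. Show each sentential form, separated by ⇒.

S ⇒ E ⇒ ExE ⇒ xbSxE ⇒ xbbbxE ⇒ xbbbxxbS ⇒ xbbbxxbE ⇒ xbbbxxbxbS ⇒ xbbbxxbxbE ⇒ xbbbxxbxbxbS ⇒ xbbbxxbxbxbbb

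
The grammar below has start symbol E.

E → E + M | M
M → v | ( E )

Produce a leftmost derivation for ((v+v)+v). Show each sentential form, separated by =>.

E => M   [E → M]
M => (E)   [M → ( E )]
(E) => (E+M)   [E → E + M]
(E+M) => (M+M)   [E → M]
(M+M) => ((E)+M)   [M → ( E )]
((E)+M) => ((E+M)+M)   [E → E + M]
((E+M)+M) => ((M+M)+M)   [E → M]
((M+M)+M) => ((v+M)+M)   [M → v]
((v+M)+M) => ((v+v)+M)   [M → v]
((v+v)+M) => ((v+v)+v)   [M → v]

E=>M=>(E)=>(E+M)=>(M+M)=>((E)+M)=>((E+M)+M)=>((M+M)+M)=>((v+M)+M)=>((v+v)+M)=>((v+v)+v)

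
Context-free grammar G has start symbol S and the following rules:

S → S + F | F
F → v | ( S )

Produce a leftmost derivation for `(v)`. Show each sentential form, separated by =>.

S => F => (S) => (F) => (v)

S => F   [S → F]
F => (S)   [F → ( S )]
(S) => (F)   [S → F]
(F) => (v)   [F → v]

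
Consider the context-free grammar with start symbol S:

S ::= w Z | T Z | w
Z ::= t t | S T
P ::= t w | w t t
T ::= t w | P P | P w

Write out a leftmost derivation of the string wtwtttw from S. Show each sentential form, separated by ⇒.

S⇒wZ⇒wST⇒wTZT⇒wtwZT⇒wtwttT⇒wtwtttw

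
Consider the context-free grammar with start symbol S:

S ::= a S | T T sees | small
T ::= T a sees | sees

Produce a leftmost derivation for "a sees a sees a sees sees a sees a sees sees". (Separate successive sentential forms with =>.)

S => a S => a T T sees => a T a sees T sees => a T a sees a sees T sees => a sees a sees a sees T sees => a sees a sees a sees T a sees sees => a sees a sees a sees T a sees a sees sees => a sees a sees a sees sees a sees a sees sees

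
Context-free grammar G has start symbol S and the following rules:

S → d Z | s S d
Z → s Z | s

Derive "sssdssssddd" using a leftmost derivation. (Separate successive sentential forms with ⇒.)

S⇒sSd⇒ssSdd⇒sssSddd⇒sssdZddd⇒sssdsZddd⇒sssdssZddd⇒sssdsssZddd⇒sssdssssddd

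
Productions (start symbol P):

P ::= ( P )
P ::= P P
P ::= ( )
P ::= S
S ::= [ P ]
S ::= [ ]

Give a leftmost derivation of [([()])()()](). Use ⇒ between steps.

P ⇒ PP ⇒ SP ⇒ [P]P ⇒ [PP]P ⇒ [PPP]P ⇒ [(P)PP]P ⇒ [(S)PP]P ⇒ [([P])PP]P ⇒ [([()])PP]P ⇒ [([()])()P]P ⇒ [([()])()()]P ⇒ [([()])()()]()

P ⇒ PP   [P ::= P P]
PP ⇒ SP   [P ::= S]
SP ⇒ [P]P   [S ::= [ P ]]
[P]P ⇒ [PP]P   [P ::= P P]
[PP]P ⇒ [PPP]P   [P ::= P P]
[PPP]P ⇒ [(P)PP]P   [P ::= ( P )]
[(P)PP]P ⇒ [(S)PP]P   [P ::= S]
[(S)PP]P ⇒ [([P])PP]P   [S ::= [ P ]]
[([P])PP]P ⇒ [([()])PP]P   [P ::= ( )]
[([()])PP]P ⇒ [([()])()P]P   [P ::= ( )]
[([()])()P]P ⇒ [([()])()()]P   [P ::= ( )]
[([()])()()]P ⇒ [([()])()()]()   [P ::= ( )]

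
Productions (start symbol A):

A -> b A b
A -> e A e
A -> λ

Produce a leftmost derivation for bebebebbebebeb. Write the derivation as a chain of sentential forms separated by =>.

A => bAb => beAeb => bebAbeb => bebeAebeb => bebebAbebeb => bebebeAebebeb => bebebebAbebebeb => bebebebbebebeb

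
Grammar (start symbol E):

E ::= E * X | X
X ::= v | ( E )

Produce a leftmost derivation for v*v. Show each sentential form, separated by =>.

E => E*X   [E ::= E * X]
E*X => X*X   [E ::= X]
X*X => v*X   [X ::= v]
v*X => v*v   [X ::= v]

E => E*X => X*X => v*X => v*v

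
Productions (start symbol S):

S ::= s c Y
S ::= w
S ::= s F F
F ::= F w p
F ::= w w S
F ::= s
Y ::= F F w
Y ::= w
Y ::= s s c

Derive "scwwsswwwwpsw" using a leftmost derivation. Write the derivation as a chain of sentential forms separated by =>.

S=>scY=>scFFw=>scFwpFw=>scwwSwpFw=>scwwsFFwpFw=>scwwssFwpFw=>scwwsswwSwpFw=>scwwsswwwwpFw=>scwwsswwwwpsw

S => scY   [S ::= s c Y]
scY => scFFw   [Y ::= F F w]
scFFw => scFwpFw   [F ::= F w p]
scFwpFw => scwwSwpFw   [F ::= w w S]
scwwSwpFw => scwwsFFwpFw   [S ::= s F F]
scwwsFFwpFw => scwwssFwpFw   [F ::= s]
scwwssFwpFw => scwwsswwSwpFw   [F ::= w w S]
scwwsswwSwpFw => scwwsswwwwpFw   [S ::= w]
scwwsswwwwpFw => scwwsswwwwpsw   [F ::= s]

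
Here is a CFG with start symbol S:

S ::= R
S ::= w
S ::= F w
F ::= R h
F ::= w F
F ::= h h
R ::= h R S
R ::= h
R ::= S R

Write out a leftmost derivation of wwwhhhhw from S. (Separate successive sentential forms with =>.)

S => Fw   [S ::= F w]
Fw => wFw   [F ::= w F]
wFw => wwFw   [F ::= w F]
wwFw => wwwFw   [F ::= w F]
wwwFw => wwwRhw   [F ::= R h]
wwwRhw => wwwhRShw   [R ::= h R S]
wwwhRShw => wwwhhShw   [R ::= h]
wwwhhShw => wwwhhRhw   [S ::= R]
wwwhhRhw => wwwhhhhw   [R ::= h]

S=>Fw=>wFw=>wwFw=>wwwFw=>wwwRhw=>wwwhRShw=>wwwhhShw=>wwwhhRhw=>wwwhhhhw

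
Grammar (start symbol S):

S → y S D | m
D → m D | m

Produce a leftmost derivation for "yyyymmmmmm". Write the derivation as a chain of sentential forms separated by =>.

S => ySD => yySDD => yyySDDD => yyyySDDDD => yyyymDDDD => yyyymmDDD => yyyymmmDDD => yyyymmmmDD => yyyymmmmmD => yyyymmmmmm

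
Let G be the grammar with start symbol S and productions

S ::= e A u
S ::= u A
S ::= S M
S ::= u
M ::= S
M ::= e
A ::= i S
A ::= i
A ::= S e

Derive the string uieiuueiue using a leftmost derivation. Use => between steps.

S => uA   [S ::= u A]
uA => uiS   [A ::= i S]
uiS => uiSM   [S ::= S M]
uiSM => uieAuM   [S ::= e A u]
uieAuM => uieiuM   [A ::= i]
uieiuM => uieiuS   [M ::= S]
uieiuS => uieiuuA   [S ::= u A]
uieiuuA => uieiuuSe   [A ::= S e]
uieiuuSe => uieiuueAue   [S ::= e A u]
uieiuueAue => uieiuueiue   [A ::= i]

S => uA => uiS => uiSM => uieAuM => uieiuM => uieiuS => uieiuuA => uieiuuSe => uieiuueAue => uieiuueiue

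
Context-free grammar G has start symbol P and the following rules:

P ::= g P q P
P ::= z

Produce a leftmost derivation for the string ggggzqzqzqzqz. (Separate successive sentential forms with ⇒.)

P ⇒ gPqP   [P ::= g P q P]
gPqP ⇒ ggPqPqP   [P ::= g P q P]
ggPqPqP ⇒ gggPqPqPqP   [P ::= g P q P]
gggPqPqPqP ⇒ ggggPqPqPqPqP   [P ::= g P q P]
ggggPqPqPqPqP ⇒ ggggzqPqPqPqP   [P ::= z]
ggggzqPqPqPqP ⇒ ggggzqzqPqPqP   [P ::= z]
ggggzqzqPqPqP ⇒ ggggzqzqzqPqP   [P ::= z]
ggggzqzqzqPqP ⇒ ggggzqzqzqzqP   [P ::= z]
ggggzqzqzqzqP ⇒ ggggzqzqzqzqz   [P ::= z]

P⇒gPqP⇒ggPqPqP⇒gggPqPqPqP⇒ggggPqPqPqPqP⇒ggggzqPqPqPqP⇒ggggzqzqPqPqP⇒ggggzqzqzqPqP⇒ggggzqzqzqzqP⇒ggggzqzqzqzqz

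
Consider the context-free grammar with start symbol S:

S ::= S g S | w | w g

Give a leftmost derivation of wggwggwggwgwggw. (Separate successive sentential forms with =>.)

S=>SgS=>SgSgS=>wggSgS=>wggSgSgS=>wggwggSgS=>wggwggSgSgS=>wggwggSgSgSgS=>wggwggwggSgSgS=>wggwggwggwgSgS=>wggwggwggwgwggS=>wggwggwggwgwggw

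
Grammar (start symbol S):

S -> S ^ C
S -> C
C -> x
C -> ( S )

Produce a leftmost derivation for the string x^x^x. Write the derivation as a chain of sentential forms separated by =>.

S => S^C   [S -> S ^ C]
S^C => S^C^C   [S -> S ^ C]
S^C^C => C^C^C   [S -> C]
C^C^C => x^C^C   [C -> x]
x^C^C => x^x^C   [C -> x]
x^x^C => x^x^x   [C -> x]

S => S^C => S^C^C => C^C^C => x^C^C => x^x^C => x^x^x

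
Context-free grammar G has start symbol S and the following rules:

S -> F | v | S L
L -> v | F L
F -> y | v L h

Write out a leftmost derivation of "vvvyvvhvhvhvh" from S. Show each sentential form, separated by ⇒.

S ⇒ F ⇒ vLh ⇒ vFLh ⇒ vvLhLh ⇒ vvFLhLh ⇒ vvvLhLhLh ⇒ vvvFLhLhLh ⇒ vvvyLhLhLh ⇒ vvvyFLhLhLh ⇒ vvvyvLhLhLhLh ⇒ vvvyvvhLhLhLh ⇒ vvvyvvhvhLhLh ⇒ vvvyvvhvhvhLh ⇒ vvvyvvhvhvhvh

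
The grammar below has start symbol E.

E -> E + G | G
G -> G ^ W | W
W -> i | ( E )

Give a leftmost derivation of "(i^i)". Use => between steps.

E => G   [E -> G]
G => W   [G -> W]
W => (E)   [W -> ( E )]
(E) => (G)   [E -> G]
(G) => (G^W)   [G -> G ^ W]
(G^W) => (W^W)   [G -> W]
(W^W) => (i^W)   [W -> i]
(i^W) => (i^i)   [W -> i]

E=>G=>W=>(E)=>(G)=>(G^W)=>(W^W)=>(i^W)=>(i^i)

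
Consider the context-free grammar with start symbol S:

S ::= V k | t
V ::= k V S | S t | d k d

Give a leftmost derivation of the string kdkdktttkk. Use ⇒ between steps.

S ⇒ Vk ⇒ kVSk ⇒ kStSk ⇒ kVktSk ⇒ kdkdktSk ⇒ kdkdktVkk ⇒ kdkdktStkk ⇒ kdkdktttkk

S ⇒ Vk   [S ::= V k]
Vk ⇒ kVSk   [V ::= k V S]
kVSk ⇒ kStSk   [V ::= S t]
kStSk ⇒ kVktSk   [S ::= V k]
kVktSk ⇒ kdkdktSk   [V ::= d k d]
kdkdktSk ⇒ kdkdktVkk   [S ::= V k]
kdkdktVkk ⇒ kdkdktStkk   [V ::= S t]
kdkdktStkk ⇒ kdkdktttkk   [S ::= t]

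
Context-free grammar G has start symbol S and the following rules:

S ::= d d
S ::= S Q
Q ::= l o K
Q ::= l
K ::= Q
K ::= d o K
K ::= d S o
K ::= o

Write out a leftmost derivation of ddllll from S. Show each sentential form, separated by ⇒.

S ⇒ SQ ⇒ SQQ ⇒ SQQQ ⇒ SQQQQ ⇒ ddQQQQ ⇒ ddlQQQ ⇒ ddllQQ ⇒ ddlllQ ⇒ ddllll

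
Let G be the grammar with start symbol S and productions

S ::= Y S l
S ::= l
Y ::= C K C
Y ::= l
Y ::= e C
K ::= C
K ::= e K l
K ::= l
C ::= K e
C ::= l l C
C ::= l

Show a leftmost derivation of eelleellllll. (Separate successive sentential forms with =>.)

S => YSl => eCSl => eKeSl => eCeSl => eKeeSl => eeKleeSl => eelleeSl => eelleeYSll => eelleelSll => eelleelYSlll => eelleellSlll => eelleellllll

S => YSl   [S ::= Y S l]
YSl => eCSl   [Y ::= e C]
eCSl => eKeSl   [C ::= K e]
eKeSl => eCeSl   [K ::= C]
eCeSl => eKeeSl   [C ::= K e]
eKeeSl => eeKleeSl   [K ::= e K l]
eeKleeSl => eelleeSl   [K ::= l]
eelleeSl => eelleeYSll   [S ::= Y S l]
eelleeYSll => eelleelSll   [Y ::= l]
eelleelSll => eelleelYSlll   [S ::= Y S l]
eelleelYSlll => eelleellSlll   [Y ::= l]
eelleellSlll => eelleellllll   [S ::= l]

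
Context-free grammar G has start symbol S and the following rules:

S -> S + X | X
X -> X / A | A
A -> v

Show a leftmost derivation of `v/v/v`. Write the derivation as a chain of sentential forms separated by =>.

S => X => X/A => X/A/A => A/A/A => v/A/A => v/v/A => v/v/v

S => X   [S -> X]
X => X/A   [X -> X / A]
X/A => X/A/A   [X -> X / A]
X/A/A => A/A/A   [X -> A]
A/A/A => v/A/A   [A -> v]
v/A/A => v/v/A   [A -> v]
v/v/A => v/v/v   [A -> v]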